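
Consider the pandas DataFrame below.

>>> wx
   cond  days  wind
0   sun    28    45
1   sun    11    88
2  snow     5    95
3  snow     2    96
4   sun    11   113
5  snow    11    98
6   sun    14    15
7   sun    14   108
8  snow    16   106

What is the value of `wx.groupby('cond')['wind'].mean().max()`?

group by cond, mean of wind:
cond
snow    98.75
sun     73.80
Name: wind, dtype: float64

98.75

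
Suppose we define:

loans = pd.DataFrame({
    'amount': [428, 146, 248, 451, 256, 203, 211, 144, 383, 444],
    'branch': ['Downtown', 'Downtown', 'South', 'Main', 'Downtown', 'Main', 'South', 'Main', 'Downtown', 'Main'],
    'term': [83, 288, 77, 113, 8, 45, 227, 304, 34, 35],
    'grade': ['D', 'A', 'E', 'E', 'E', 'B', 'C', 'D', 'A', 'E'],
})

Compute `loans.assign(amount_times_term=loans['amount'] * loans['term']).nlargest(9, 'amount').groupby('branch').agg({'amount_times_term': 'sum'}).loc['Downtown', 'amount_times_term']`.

92642

add column amount_times_term = loans['amount'] * loans['term']:
   amount    branch  term grade  amount_times_term
0     428  Downtown    83     D              35524
1     146  Downtown   288     A              42048
2     248     South    77     E              19096
3     451      Main   113     E              50963
4     256  Downtown     8     E               2048
5     203      Main    45     B               9135
6     211     South   227     C              47897
7     144      Main   304     D              43776
8     383  Downtown    34     A              13022
9     444      Main    35     E              15540
take 9 rows with largest amount:
   amount    branch  term grade  amount_times_term
3     451      Main   113     E              50963
9     444      Main    35     E              15540
0     428  Downtown    83     D              35524
8     383  Downtown    34     A              13022
4     256  Downtown     8     E               2048
2     248     South    77     E              19096
6     211     South   227     C              47897
5     203      Main    45     B               9135
1     146  Downtown   288     A              42048
group by branch, sum of amount_times_term:
          amount_times_term
branch                     
Downtown              92642
Main                  75638
South                 66993
value at row 'Downtown', column 'amount_times_term' → 92642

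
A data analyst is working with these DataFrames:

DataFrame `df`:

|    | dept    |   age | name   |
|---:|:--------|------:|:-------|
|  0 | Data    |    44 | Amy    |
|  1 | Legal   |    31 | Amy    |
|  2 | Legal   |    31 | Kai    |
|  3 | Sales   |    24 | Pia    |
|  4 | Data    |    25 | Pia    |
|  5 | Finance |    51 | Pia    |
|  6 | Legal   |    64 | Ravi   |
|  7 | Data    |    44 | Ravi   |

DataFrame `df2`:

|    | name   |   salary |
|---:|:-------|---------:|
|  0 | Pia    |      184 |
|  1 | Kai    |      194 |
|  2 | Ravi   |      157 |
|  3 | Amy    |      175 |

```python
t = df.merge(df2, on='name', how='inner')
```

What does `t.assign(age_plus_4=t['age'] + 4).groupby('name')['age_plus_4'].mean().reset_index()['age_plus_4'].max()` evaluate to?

merge on 'name' (how='inner') → 8 rows:
      dept  age  name  salary
0     Data   44   Amy     175
1    Legal   31   Amy     175
2    Legal   31   Kai     194
3    Sales   24   Pia     184
4     Data   25   Pia     184
5  Finance   51   Pia     184
6    Legal   64  Ravi     157
7     Data   44  Ravi     157
add column age_plus_4 = t['age'] + 4:
      dept  age  name  salary  age_plus_4
0     Data   44   Amy     175          48
1    Legal   31   Amy     175          35
2    Legal   31   Kai     194          35
3    Sales   24   Pia     184          28
4     Data   25   Pia     184          29
5  Finance   51   Pia     184          55
6    Legal   64  Ravi     157          68
7     Data   44  Ravi     157          48
group by name, mean of age_plus_4:
name
Amy     41.500000
Kai     35.000000
Pia     37.333333
Ravi    58.000000
Name: age_plus_4, dtype: float64
reset_index():
   name  age_plus_4
0   Amy   41.500000
1   Kai   35.000000
2   Pia   37.333333
3  Ravi   58.000000

58.0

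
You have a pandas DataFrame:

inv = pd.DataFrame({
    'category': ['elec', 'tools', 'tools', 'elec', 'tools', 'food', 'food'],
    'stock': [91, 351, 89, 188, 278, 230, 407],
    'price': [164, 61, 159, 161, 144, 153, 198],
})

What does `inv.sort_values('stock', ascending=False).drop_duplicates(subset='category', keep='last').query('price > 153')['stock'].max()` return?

91

sort by stock descending:
  category  stock  price
6     food    407    198
1    tools    351     61
4    tools    278    144
5     food    230    153
3     elec    188    161
0     elec     91    164
2    tools     89    159
drop duplicate category (keep=last):
  category  stock  price
5     food    230    153
0     elec     91    164
2    tools     89    159
filter rows where price > 153:
  category  stock  price
0     elec     91    164
2    tools     89    159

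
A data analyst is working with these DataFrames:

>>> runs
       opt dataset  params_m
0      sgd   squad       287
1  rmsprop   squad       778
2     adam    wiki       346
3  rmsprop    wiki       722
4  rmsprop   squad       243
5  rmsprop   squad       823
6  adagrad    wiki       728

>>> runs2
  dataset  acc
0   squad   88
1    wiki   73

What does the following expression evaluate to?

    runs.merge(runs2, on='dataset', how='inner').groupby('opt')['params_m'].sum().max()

merge on 'dataset' (how='inner') → 7 rows:
       opt dataset  params_m  acc
0      sgd   squad       287   88
1  rmsprop   squad       778   88
2     adam    wiki       346   73
3  rmsprop    wiki       722   73
4  rmsprop   squad       243   88
5  rmsprop   squad       823   88
6  adagrad    wiki       728   73
group by opt, sum of params_m:
opt
adagrad     728
adam        346
rmsprop    2566
sgd         287
Name: params_m, dtype: int64

2566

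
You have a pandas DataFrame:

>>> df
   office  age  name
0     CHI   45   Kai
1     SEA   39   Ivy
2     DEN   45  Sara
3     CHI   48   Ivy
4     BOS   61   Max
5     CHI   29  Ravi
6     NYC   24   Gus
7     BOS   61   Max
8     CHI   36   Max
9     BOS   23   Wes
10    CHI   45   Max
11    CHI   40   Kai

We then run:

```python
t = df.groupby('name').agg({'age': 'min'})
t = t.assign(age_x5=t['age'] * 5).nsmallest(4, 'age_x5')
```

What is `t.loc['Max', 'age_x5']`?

group by name, min of age:
      age
name     
Gus    24
Ivy    39
Kai    40
Max    36
Ravi   29
Sara   45
Wes    23
add column age_x5 = t['age'] * 5:
      age  age_x5
name             
Gus    24     120
Ivy    39     195
Kai    40     200
Max    36     180
Ravi   29     145
Sara   45     225
Wes    23     115
take 4 rows with smallest age_x5:
      age  age_x5
name             
Wes    23     115
Gus    24     120
Ravi   29     145
Max    36     180

180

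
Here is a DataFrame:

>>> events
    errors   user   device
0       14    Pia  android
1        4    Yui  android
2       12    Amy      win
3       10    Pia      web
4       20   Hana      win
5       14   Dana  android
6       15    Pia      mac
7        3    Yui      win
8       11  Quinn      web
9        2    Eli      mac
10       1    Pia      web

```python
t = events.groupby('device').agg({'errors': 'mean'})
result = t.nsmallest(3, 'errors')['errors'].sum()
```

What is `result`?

group by device, mean of errors:
            errors
device            
android  10.666667
mac       8.500000
web       7.333333
win      11.666667
take 3 rows with smallest errors:
            errors
device            
web       7.333333
mac       8.500000
android  10.666667
Taking the sum of column 'errors' gives 26.5.

26.5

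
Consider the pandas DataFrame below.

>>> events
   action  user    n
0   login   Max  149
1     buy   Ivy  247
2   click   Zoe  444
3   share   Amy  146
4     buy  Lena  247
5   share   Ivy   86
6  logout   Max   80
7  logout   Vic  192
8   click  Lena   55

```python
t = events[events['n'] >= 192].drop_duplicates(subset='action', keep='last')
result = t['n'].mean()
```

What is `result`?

filter rows where n >= 192:
   action  user    n
1     buy   Ivy  247
2   click   Zoe  444
4     buy  Lena  247
7  logout   Vic  192
drop duplicate action (keep=last):
   action  user    n
2   click   Zoe  444
4     buy  Lena  247
7  logout   Vic  192

294.333333333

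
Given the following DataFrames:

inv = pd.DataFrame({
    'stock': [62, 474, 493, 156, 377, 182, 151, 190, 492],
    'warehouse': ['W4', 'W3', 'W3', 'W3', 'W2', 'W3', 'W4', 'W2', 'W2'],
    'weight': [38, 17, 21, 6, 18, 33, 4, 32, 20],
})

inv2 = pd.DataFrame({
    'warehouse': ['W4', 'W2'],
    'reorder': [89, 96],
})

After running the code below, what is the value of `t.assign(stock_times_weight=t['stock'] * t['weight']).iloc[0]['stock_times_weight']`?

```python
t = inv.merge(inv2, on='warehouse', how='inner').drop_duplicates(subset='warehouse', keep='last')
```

merge on 'warehouse' (how='inner') → 5 rows:
   stock warehouse  weight  reorder
0     62        W4      38       89
1    377        W2      18       96
2    151        W4       4       89
3    190        W2      32       96
4    492        W2      20       96
drop duplicate warehouse (keep=last):
   stock warehouse  weight  reorder
2    151        W4       4       89
4    492        W2      20       96
add column stock_times_weight = t['stock'] * t['weight']:
   stock warehouse  weight  reorder  stock_times_weight
2    151        W4       4       89                 604
4    492        W2      20       96                9840
value at position 0, column 'stock_times_weight' → 604

604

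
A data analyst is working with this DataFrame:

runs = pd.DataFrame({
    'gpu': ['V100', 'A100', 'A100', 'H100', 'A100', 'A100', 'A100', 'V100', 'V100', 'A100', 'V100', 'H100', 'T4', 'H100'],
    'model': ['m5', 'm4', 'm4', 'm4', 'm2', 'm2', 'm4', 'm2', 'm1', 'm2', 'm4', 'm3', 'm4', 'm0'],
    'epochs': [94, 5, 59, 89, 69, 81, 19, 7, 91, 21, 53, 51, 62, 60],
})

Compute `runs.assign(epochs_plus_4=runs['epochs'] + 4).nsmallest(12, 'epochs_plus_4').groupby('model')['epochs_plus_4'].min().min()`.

add column epochs_plus_4 = runs['epochs'] + 4:
     gpu model  epochs  epochs_plus_4
0   V100    m5      94             98
1   A100    m4       5              9
2   A100    m4      59             63
3   H100    m4      89             93
4   A100    m2      69             73
5   A100    m2      81             85
6   A100    m4      19             23
7   V100    m2       7             11
8   V100    m1      91             95
9   A100    m2      21             25
10  V100    m4      53             57
11  H100    m3      51             55
12    T4    m4      62             66
13  H100    m0      60             64
take 12 rows with smallest epochs_plus_4:
     gpu model  epochs  epochs_plus_4
1   A100    m4       5              9
7   V100    m2       7             11
6   A100    m4      19             23
9   A100    m2      21             25
11  H100    m3      51             55
10  V100    m4      53             57
2   A100    m4      59             63
13  H100    m0      60             64
12    T4    m4      62             66
4   A100    m2      69             73
5   A100    m2      81             85
3   H100    m4      89             93
group by model, min of epochs_plus_4:
model
m0    64
m2    11
m3    55
m4     9
Name: epochs_plus_4, dtype: int64

9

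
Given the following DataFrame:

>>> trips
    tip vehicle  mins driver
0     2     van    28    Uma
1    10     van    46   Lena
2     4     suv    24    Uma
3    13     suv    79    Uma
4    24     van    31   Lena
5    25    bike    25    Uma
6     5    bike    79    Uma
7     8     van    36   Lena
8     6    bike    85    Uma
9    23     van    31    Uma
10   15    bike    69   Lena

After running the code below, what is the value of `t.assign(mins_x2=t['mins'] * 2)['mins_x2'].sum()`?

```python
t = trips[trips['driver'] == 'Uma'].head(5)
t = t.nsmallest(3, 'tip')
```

262

filter rows where driver == 'Uma':
   tip vehicle  mins driver
0    2     van    28    Uma
2    4     suv    24    Uma
3   13     suv    79    Uma
5   25    bike    25    Uma
6    5    bike    79    Uma
8    6    bike    85    Uma
9   23     van    31    Uma
take first 5 rows:
   tip vehicle  mins driver
0    2     van    28    Uma
2    4     suv    24    Uma
3   13     suv    79    Uma
5   25    bike    25    Uma
6    5    bike    79    Uma
take 3 rows with smallest tip:
   tip vehicle  mins driver
0    2     van    28    Uma
2    4     suv    24    Uma
6    5    bike    79    Uma
add column mins_x2 = t['mins'] * 2:
   tip vehicle  mins driver  mins_x2
0    2     van    28    Uma       56
2    4     suv    24    Uma       48
6    5    bike    79    Uma      158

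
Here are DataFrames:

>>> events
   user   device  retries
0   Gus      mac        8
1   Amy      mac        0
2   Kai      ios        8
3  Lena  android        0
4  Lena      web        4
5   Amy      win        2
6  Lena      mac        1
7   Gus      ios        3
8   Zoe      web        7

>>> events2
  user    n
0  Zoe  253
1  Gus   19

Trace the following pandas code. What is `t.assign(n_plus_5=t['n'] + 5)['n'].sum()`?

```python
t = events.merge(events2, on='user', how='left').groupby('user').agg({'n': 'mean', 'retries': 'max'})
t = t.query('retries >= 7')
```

merge on 'user' (how='left') → 9 rows:
   user   device  retries      n
0   Gus      mac        8   19.0
1   Amy      mac        0    NaN
2   Kai      ios        8    NaN
3  Lena  android        0    NaN
4  Lena      web        4    NaN
5   Amy      win        2    NaN
6  Lena      mac        1    NaN
7   Gus      ios        3   19.0
8   Zoe      web        7  253.0
group by user: mean(n), max(retries):
          n  retries
user                
Amy     NaN        2
Gus    19.0        8
Kai     NaN        8
Lena    NaN        4
Zoe   253.0        7
filter rows where retries >= 7:
          n  retries
user                
Gus    19.0        8
Kai     NaN        8
Zoe   253.0        7
add column n_plus_5 = t['n'] + 5:
          n  retries  n_plus_5
user                          
Gus    19.0        8      24.0
Kai     NaN        8       NaN
Zoe   253.0        7     258.0
Taking the sum of column 'n' gives 272.0.

272.0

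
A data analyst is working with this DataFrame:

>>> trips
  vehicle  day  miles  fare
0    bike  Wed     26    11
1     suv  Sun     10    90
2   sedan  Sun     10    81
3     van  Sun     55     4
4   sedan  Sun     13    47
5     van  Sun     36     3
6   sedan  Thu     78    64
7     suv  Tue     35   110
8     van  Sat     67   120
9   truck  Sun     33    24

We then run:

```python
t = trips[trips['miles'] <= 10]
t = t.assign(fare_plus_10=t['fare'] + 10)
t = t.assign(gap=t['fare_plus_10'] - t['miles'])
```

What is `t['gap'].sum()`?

171

filter rows where miles <= 10:
  vehicle  day  miles  fare
1     suv  Sun     10    90
2   sedan  Sun     10    81
add column fare_plus_10 = t['fare'] + 10:
  vehicle  day  miles  fare  fare_plus_10
1     suv  Sun     10    90           100
2   sedan  Sun     10    81            91
add column gap = t['fare_plus_10'] - t['miles']:
  vehicle  day  miles  fare  fare_plus_10  gap
1     suv  Sun     10    90           100   90
2   sedan  Sun     10    81            91   81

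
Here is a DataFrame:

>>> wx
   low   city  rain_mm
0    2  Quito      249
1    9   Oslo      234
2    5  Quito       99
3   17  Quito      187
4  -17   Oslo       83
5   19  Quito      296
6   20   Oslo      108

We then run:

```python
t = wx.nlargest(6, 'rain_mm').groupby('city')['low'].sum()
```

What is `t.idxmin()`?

Oslo

take 6 rows with largest rain_mm:
   low   city  rain_mm
5   19  Quito      296
0    2  Quito      249
1    9   Oslo      234
3   17  Quito      187
6   20   Oslo      108
2    5  Quito       99
group by city, sum of low:
city
Oslo     29
Quito    43
Name: low, dtype: int64
label with the smallest value → Oslo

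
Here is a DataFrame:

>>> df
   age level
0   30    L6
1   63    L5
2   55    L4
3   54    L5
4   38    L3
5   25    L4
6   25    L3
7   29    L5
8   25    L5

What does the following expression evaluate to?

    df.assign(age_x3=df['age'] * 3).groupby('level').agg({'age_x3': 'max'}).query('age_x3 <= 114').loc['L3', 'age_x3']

add column age_x3 = df['age'] * 3:
   age level  age_x3
0   30    L6      90
1   63    L5     189
2   55    L4     165
3   54    L5     162
4   38    L3     114
5   25    L4      75
6   25    L3      75
7   29    L5      87
8   25    L5      75
group by level, max of age_x3:
       age_x3
level        
L3        114
L4        165
L5        189
L6         90
filter rows where age_x3 <= 114:
       age_x3
level        
L3        114
L6         90

114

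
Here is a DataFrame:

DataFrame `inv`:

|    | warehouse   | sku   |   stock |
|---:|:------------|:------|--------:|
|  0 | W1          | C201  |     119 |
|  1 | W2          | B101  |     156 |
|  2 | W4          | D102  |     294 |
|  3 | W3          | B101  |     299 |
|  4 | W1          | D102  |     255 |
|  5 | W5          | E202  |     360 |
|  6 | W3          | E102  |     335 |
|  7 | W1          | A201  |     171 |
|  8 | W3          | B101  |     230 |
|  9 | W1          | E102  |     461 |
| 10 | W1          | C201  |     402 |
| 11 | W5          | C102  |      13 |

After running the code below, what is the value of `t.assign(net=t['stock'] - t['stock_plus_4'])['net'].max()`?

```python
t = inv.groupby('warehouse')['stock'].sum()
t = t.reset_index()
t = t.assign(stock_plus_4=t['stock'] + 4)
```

group by warehouse, sum of stock:
warehouse
W1    1408
W2     156
W3     864
W4     294
W5     373
Name: stock, dtype: int64
reset_index():
  warehouse  stock
0        W1   1408
1        W2    156
2        W3    864
3        W4    294
4        W5    373
add column stock_plus_4 = t['stock'] + 4:
  warehouse  stock  stock_plus_4
0        W1   1408          1412
1        W2    156           160
2        W3    864           868
3        W4    294           298
4        W5    373           377
add column net = t['stock'] - t['stock_plus_4']:
  warehouse  stock  stock_plus_4  net
0        W1   1408          1412   -4
1        W2    156           160   -4
2        W3    864           868   -4
3        W4    294           298   -4
4        W5    373           377   -4
max of column 'net' → -4

-4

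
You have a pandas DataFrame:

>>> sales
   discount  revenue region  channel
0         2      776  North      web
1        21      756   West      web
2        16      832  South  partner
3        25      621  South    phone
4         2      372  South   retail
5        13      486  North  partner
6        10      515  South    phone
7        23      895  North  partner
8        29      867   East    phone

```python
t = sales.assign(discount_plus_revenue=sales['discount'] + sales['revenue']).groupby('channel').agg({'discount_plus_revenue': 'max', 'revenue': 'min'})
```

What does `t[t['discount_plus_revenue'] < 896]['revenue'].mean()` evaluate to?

564.0

add column discount_plus_revenue = sales['discount'] + sales['revenue']:
   discount  revenue region  channel  discount_plus_revenue
0         2      776  North      web                    778
1        21      756   West      web                    777
2        16      832  South  partner                    848
3        25      621  South    phone                    646
4         2      372  South   retail                    374
5        13      486  North  partner                    499
6        10      515  South    phone                    525
7        23      895  North  partner                    918
8        29      867   East    phone                    896
group by channel: max(discount_plus_revenue), min(revenue):
         discount_plus_revenue  revenue
channel                                
partner                    918      486
phone                      896      515
retail                     374      372
web                        778      756
filter rows where discount_plus_revenue < 896:
         discount_plus_revenue  revenue
channel                                
retail                     374      372
web                        778      756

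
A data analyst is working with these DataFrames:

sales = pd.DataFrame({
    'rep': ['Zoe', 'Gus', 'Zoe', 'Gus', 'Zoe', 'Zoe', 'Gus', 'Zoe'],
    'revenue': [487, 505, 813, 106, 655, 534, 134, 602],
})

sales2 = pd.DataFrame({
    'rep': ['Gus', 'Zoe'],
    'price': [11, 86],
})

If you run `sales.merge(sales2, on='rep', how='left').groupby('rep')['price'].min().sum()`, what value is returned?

97

merge on 'rep' (how='left') → 8 rows:
   rep  revenue  price
0  Zoe      487     86
1  Gus      505     11
2  Zoe      813     86
3  Gus      106     11
4  Zoe      655     86
5  Zoe      534     86
6  Gus      134     11
7  Zoe      602     86
group by rep, min of price:
rep
Gus    11
Zoe    86
Name: price, dtype: int64
Then the sum of the resulting series: 97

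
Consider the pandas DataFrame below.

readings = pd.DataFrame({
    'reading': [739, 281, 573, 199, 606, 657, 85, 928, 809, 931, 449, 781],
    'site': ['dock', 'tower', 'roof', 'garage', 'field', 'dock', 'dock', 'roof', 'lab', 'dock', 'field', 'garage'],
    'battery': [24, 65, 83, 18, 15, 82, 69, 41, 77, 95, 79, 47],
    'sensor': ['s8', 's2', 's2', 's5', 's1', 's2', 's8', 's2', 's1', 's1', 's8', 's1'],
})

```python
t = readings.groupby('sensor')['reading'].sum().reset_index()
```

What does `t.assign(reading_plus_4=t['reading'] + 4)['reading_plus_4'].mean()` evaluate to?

group by sensor, sum of reading:
sensor
s1    3127
s2    2439
s5     199
s8    1273
Name: reading, dtype: int64
reset_index():
  sensor  reading
0     s1     3127
1     s2     2439
2     s5      199
3     s8     1273
add column reading_plus_4 = t['reading'] + 4:
  sensor  reading  reading_plus_4
0     s1     3127            3131
1     s2     2439            2443
2     s5      199             203
3     s8     1273            1277
mean of column 'reading_plus_4' → 1763.5

1763.5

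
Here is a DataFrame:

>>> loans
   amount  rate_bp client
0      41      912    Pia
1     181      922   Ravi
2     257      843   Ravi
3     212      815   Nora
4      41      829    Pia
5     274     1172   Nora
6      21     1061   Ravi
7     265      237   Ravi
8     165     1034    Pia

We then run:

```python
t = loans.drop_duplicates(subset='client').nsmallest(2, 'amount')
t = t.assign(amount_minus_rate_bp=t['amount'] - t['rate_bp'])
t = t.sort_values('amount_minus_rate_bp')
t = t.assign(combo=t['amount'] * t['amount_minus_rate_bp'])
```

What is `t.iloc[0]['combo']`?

drop duplicate client (keep=first):
   amount  rate_bp client
0      41      912    Pia
1     181      922   Ravi
3     212      815   Nora
take 2 rows with smallest amount:
   amount  rate_bp client
0      41      912    Pia
1     181      922   Ravi
add column amount_minus_rate_bp = t['amount'] - t['rate_bp']:
   amount  rate_bp client  amount_minus_rate_bp
0      41      912    Pia                  -871
1     181      922   Ravi                  -741
sort by amount_minus_rate_bp:
   amount  rate_bp client  amount_minus_rate_bp
0      41      912    Pia                  -871
1     181      922   Ravi                  -741
add column combo = t['amount'] * t['amount_minus_rate_bp']:
   amount  rate_bp client  amount_minus_rate_bp   combo
0      41      912    Pia                  -871  -35711
1     181      922   Ravi                  -741 -134121
Taking the value at position 0, column 'combo' gives -35711.

-35711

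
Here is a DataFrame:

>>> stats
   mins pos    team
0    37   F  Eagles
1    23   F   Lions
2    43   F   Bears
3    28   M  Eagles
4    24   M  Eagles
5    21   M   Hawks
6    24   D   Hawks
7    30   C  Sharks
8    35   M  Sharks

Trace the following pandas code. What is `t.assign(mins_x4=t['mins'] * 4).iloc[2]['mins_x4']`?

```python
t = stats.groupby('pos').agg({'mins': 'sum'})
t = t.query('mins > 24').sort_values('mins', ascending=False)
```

120

group by pos, sum of mins:
     mins
pos      
C      30
D      24
F     103
M     108
filter rows where mins > 24:
     mins
pos      
C      30
F     103
M     108
sort by mins descending:
     mins
pos      
M     108
F     103
C      30
add column mins_x4 = t['mins'] * 4:
     mins  mins_x4
pos               
M     108      432
F     103      412
C      30      120
Finally, value at position 2, column 'mins_x4' = 120.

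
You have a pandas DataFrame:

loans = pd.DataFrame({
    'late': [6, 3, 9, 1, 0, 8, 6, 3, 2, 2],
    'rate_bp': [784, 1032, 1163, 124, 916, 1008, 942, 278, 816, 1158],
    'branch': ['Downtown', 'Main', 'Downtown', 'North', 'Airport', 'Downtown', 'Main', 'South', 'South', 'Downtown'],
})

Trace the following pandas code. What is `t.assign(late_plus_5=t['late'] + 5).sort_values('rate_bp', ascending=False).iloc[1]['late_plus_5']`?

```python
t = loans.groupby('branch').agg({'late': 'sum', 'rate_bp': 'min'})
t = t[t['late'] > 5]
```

30

group by branch: sum(late), min(rate_bp):
          late  rate_bp
branch                 
Airport      0      916
Downtown    25      784
Main         9      942
North        1      124
South        5      278
filter rows where late > 5:
          late  rate_bp
branch                 
Downtown    25      784
Main         9      942
add column late_plus_5 = t['late'] + 5:
          late  rate_bp  late_plus_5
branch                              
Downtown    25      784           30
Main         9      942           14
sort by rate_bp descending:
          late  rate_bp  late_plus_5
branch                              
Main         9      942           14
Downtown    25      784           30
value at position 1, column 'late_plus_5' → 30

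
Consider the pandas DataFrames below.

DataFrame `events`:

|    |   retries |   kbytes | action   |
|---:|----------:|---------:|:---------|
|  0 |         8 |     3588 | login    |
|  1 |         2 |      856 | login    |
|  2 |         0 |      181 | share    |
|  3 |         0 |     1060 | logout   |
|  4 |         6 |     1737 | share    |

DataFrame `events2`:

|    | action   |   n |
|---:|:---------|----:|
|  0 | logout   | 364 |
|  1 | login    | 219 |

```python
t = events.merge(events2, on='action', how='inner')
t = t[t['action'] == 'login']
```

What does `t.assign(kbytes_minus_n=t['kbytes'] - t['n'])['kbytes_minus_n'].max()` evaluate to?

3369

merge on 'action' (how='inner') → 3 rows:
   retries  kbytes  action    n
0        8    3588   login  219
1        2     856   login  219
2        0    1060  logout  364
filter rows where action == 'login':
   retries  kbytes action    n
0        8    3588  login  219
1        2     856  login  219
add column kbytes_minus_n = t['kbytes'] - t['n']:
   retries  kbytes action    n  kbytes_minus_n
0        8    3588  login  219            3369
1        2     856  login  219             637
max of column 'kbytes_minus_n' → 3369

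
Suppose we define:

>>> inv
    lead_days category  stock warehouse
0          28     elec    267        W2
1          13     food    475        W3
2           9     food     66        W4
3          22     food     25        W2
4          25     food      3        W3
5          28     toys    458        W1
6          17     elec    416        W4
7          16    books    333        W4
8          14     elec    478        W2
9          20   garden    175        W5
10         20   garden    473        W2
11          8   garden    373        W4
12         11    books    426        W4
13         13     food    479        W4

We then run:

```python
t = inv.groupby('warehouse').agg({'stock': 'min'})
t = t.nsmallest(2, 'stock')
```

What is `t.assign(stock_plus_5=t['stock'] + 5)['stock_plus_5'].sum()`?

group by warehouse, min of stock:
           stock
warehouse       
W1           458
W2            25
W3             3
W4            66
W5           175
take 2 rows with smallest stock:
           stock
warehouse       
W3             3
W2            25
add column stock_plus_5 = t['stock'] + 5:
           stock  stock_plus_5
warehouse                     
W3             3             8
W2            25            30
The sum of column 'stock_plus_5' is 38.

38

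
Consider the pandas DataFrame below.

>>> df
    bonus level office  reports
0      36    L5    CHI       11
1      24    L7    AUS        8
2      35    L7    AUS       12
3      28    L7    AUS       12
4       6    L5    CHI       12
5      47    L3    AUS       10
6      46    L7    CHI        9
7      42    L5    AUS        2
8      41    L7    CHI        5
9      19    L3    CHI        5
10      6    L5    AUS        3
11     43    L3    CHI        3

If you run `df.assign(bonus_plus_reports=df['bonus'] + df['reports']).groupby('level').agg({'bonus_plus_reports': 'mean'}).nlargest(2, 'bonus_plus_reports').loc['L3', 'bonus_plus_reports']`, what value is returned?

42.3333333333

add column bonus_plus_reports = df['bonus'] + df['reports']:
    bonus level office  reports  bonus_plus_reports
0      36    L5    CHI       11                  47
1      24    L7    AUS        8                  32
2      35    L7    AUS       12                  47
3      28    L7    AUS       12                  40
4       6    L5    CHI       12                  18
5      47    L3    AUS       10                  57
6      46    L7    CHI        9                  55
7      42    L5    AUS        2                  44
8      41    L7    CHI        5                  46
9      19    L3    CHI        5                  24
10      6    L5    AUS        3                   9
11     43    L3    CHI        3                  46
group by level, mean of bonus_plus_reports:
       bonus_plus_reports
level                    
L3              42.333333
L5              29.500000
L7              44.000000
take 2 rows with largest bonus_plus_reports:
       bonus_plus_reports
level                    
L7              44.000000
L3              42.333333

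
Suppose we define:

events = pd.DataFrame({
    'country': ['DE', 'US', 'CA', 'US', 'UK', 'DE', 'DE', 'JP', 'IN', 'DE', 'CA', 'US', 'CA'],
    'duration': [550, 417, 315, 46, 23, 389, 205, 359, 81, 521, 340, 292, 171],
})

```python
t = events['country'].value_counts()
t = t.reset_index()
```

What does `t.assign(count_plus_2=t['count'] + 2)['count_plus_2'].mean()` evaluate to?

value_counts of country:
country
DE    4
US    3
CA    3
UK    1
JP    1
IN    1
Name: count, dtype: int64
reset_index():
  country  count
0      DE      4
1      US      3
2      CA      3
3      UK      1
4      JP      1
5      IN      1
add column count_plus_2 = t['count'] + 2:
  country  count  count_plus_2
0      DE      4             6
1      US      3             5
2      CA      3             5
3      UK      1             3
4      JP      1             3
5      IN      1             3

4.16666666667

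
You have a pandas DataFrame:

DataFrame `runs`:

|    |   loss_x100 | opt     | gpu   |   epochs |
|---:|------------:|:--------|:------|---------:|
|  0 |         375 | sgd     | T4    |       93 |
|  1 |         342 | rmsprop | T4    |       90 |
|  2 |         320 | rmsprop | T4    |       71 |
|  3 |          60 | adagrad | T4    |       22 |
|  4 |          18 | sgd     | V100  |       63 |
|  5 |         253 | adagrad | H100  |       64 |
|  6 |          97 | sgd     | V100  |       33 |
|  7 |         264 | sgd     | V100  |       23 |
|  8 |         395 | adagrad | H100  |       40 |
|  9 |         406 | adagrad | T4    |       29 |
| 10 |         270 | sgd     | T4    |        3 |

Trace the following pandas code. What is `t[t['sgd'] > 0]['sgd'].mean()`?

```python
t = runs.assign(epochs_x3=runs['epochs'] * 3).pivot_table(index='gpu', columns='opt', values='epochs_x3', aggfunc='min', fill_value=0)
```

add column epochs_x3 = runs['epochs'] * 3:
    loss_x100      opt   gpu  epochs  epochs_x3
0         375      sgd    T4      93        279
1         342  rmsprop    T4      90        270
2         320  rmsprop    T4      71        213
3          60  adagrad    T4      22         66
4          18      sgd  V100      63        189
5         253  adagrad  H100      64        192
6          97      sgd  V100      33         99
7         264      sgd  V100      23         69
8         395  adagrad  H100      40        120
9         406  adagrad    T4      29         87
10        270      sgd    T4       3          9
pivot: rows=gpu, cols=opt, min(epochs_x3):
opt   adagrad  rmsprop  sgd
gpu                        
H100      120        0    0
T4         66      213    9
V100        0        0   69
filter rows where sgd > 0:
opt   adagrad  rmsprop  sgd
gpu                        
T4         66      213    9
V100        0        0   69
Taking the mean of column 'sgd' gives 39.0.

39.0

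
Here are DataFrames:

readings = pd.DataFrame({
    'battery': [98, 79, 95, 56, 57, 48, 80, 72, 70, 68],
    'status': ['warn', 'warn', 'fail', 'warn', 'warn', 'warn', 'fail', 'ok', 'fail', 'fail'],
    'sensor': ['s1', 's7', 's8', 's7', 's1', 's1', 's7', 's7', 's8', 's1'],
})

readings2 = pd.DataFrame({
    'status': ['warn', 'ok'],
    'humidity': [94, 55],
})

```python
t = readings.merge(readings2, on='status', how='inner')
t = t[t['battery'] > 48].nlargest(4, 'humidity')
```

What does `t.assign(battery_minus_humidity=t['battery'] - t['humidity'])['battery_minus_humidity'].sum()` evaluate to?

merge on 'status' (how='inner') → 6 rows:
   battery status sensor  humidity
0       98   warn     s1        94
1       79   warn     s7        94
2       56   warn     s7        94
3       57   warn     s1        94
4       48   warn     s1        94
5       72     ok     s7        55
filter rows where battery > 48:
   battery status sensor  humidity
0       98   warn     s1        94
1       79   warn     s7        94
2       56   warn     s7        94
3       57   warn     s1        94
5       72     ok     s7        55
take 4 rows with largest humidity:
   battery status sensor  humidity
0       98   warn     s1        94
1       79   warn     s7        94
2       56   warn     s7        94
3       57   warn     s1        94
add column battery_minus_humidity = t['battery'] - t['humidity']:
   battery status sensor  humidity  battery_minus_humidity
0       98   warn     s1        94                       4
1       79   warn     s7        94                     -15
2       56   warn     s7        94                     -38
3       57   warn     s1        94                     -37
Hence -86.

-86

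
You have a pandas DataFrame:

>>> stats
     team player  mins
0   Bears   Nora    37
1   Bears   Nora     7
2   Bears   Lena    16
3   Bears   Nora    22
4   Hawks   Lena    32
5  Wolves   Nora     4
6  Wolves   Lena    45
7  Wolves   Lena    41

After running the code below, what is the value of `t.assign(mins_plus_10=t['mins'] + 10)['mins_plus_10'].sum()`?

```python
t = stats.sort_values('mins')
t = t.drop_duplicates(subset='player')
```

40

sort by mins:
     team player  mins
5  Wolves   Nora     4
1   Bears   Nora     7
2   Bears   Lena    16
3   Bears   Nora    22
4   Hawks   Lena    32
0   Bears   Nora    37
7  Wolves   Lena    41
6  Wolves   Lena    45
drop duplicate player (keep=first):
     team player  mins
5  Wolves   Nora     4
2   Bears   Lena    16
add column mins_plus_10 = t['mins'] + 10:
     team player  mins  mins_plus_10
5  Wolves   Nora     4            14
2   Bears   Lena    16            26
sum of column 'mins_plus_10' → 40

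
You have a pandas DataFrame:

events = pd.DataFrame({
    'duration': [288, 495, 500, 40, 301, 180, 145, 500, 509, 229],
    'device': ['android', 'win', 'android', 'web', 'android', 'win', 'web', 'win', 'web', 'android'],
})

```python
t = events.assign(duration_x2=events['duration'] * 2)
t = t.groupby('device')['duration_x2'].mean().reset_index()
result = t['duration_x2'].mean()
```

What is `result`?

635.0

add column duration_x2 = events['duration'] * 2:
   duration   device  duration_x2
0       288  android          576
1       495      win          990
2       500  android         1000
3        40      web           80
4       301  android          602
5       180      win          360
6       145      web          290
7       500      win         1000
8       509      web         1018
9       229  android          458
group by device, mean of duration_x2:
device
android    659.000000
web        462.666667
win        783.333333
Name: duration_x2, dtype: float64
reset_index():
    device  duration_x2
0  android   659.000000
1      web   462.666667
2      win   783.333333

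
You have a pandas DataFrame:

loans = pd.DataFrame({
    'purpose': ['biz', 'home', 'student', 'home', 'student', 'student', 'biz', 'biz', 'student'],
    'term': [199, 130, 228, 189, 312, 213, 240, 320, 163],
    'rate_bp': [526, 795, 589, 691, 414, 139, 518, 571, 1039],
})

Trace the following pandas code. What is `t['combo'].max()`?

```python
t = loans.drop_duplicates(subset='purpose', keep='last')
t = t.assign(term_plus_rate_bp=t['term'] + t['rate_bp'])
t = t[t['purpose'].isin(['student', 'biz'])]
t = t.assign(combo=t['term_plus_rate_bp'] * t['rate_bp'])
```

1248878

drop duplicate purpose (keep=last):
   purpose  term  rate_bp
3     home   189      691
7      biz   320      571
8  student   163     1039
add column term_plus_rate_bp = t['term'] + t['rate_bp']:
   purpose  term  rate_bp  term_plus_rate_bp
3     home   189      691                880
7      biz   320      571                891
8  student   163     1039               1202
filter rows where purpose in ['student', 'biz']:
   purpose  term  rate_bp  term_plus_rate_bp
7      biz   320      571                891
8  student   163     1039               1202
add column combo = t['term_plus_rate_bp'] * t['rate_bp']:
   purpose  term  rate_bp  term_plus_rate_bp    combo
7      biz   320      571                891   508761
8  student   163     1039               1202  1248878
The max of column 'combo' is 1248878.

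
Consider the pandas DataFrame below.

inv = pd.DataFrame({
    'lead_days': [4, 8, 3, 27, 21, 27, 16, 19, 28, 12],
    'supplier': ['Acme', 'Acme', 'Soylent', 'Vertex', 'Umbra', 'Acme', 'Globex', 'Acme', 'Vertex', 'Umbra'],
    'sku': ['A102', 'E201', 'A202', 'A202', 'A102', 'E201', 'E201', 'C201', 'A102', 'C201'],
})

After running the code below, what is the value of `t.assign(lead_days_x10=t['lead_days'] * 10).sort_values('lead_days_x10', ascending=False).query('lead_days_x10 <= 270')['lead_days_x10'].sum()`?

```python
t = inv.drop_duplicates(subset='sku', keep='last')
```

550

drop duplicate sku (keep=last):
   lead_days supplier   sku
3         27   Vertex  A202
6         16   Globex  E201
8         28   Vertex  A102
9         12    Umbra  C201
add column lead_days_x10 = t['lead_days'] * 10:
   lead_days supplier   sku  lead_days_x10
3         27   Vertex  A202            270
6         16   Globex  E201            160
8         28   Vertex  A102            280
9         12    Umbra  C201            120
sort by lead_days_x10 descending:
   lead_days supplier   sku  lead_days_x10
8         28   Vertex  A102            280
3         27   Vertex  A202            270
6         16   Globex  E201            160
9         12    Umbra  C201            120
filter rows where lead_days_x10 <= 270:
   lead_days supplier   sku  lead_days_x10
3         27   Vertex  A202            270
6         16   Globex  E201            160
9         12    Umbra  C201            120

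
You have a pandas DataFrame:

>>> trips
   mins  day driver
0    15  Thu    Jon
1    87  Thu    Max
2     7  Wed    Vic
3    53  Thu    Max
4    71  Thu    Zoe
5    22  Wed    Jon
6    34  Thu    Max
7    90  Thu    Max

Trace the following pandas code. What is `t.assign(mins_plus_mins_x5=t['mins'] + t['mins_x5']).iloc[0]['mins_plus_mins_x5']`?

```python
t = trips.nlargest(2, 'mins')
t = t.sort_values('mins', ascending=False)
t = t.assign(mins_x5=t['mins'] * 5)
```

540

take 2 rows with largest mins:
   mins  day driver
7    90  Thu    Max
1    87  Thu    Max
sort by mins descending:
   mins  day driver
7    90  Thu    Max
1    87  Thu    Max
add column mins_x5 = t['mins'] * 5:
   mins  day driver  mins_x5
7    90  Thu    Max      450
1    87  Thu    Max      435
add column mins_plus_mins_x5 = t['mins'] + t['mins_x5']:
   mins  day driver  mins_x5  mins_plus_mins_x5
7    90  Thu    Max      450                540
1    87  Thu    Max      435                522
value at position 0, column 'mins_plus_mins_x5' → 540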